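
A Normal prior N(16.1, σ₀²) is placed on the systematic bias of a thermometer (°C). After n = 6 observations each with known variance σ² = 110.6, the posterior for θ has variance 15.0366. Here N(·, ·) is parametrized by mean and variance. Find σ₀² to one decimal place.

For the Normal–Normal model with known σ², precisions add: τ_n = τ₀ + n/σ².
So 1/σ₀² = 1/15.0366 − 6/110.6 = 0.066504 − 0.054250 = 0.012254.
Hence σ₀² = 1/0.012254 ≈ 81.6.

σ₀² = 81.6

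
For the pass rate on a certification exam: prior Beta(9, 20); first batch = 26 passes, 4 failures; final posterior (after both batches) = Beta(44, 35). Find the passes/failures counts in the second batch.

9 passes and 11 failures

Because Beta–binomial updating is additive in the counts, the combined data contributed (α_post−α_prior, β_post−β_prior) successes and failures.
Total across both batches: 44−9=35 passes, 35−20=15 failures.
Subtract the first batch: 35−26=9 passes and 15−4=11 failures.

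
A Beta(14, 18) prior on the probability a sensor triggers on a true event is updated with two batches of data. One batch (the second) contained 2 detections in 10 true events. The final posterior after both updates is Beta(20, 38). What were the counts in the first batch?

Because Beta–binomial updating is additive in the counts, the combined data contributed (α_post−α_prior, β_post−β_prior) successes and failures.
Total across both batches: 20−14=6 detections, 38−18=20 misses.
Subtract the second batch: 6−2=4 detections and 20−8=12 misses.

4 detections and 12 misses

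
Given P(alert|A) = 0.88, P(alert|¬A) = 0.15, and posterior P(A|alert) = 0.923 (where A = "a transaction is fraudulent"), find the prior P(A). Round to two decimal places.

Bayes' rule in odds form gives O(A|E) = O(A)·[P(E|A)/P(E|¬A)], hence O(A) = O(A|E)/LR.
Posterior odds = 0.923/(1−0.923) = 11.9870. LR = 0.88/0.15 = 5.8667.
Prior odds = 11.9870/5.8667 = 2.0432, so P(A) = 2.0432/(1+2.0432) ≈ 0.67.

P(A) = 0.67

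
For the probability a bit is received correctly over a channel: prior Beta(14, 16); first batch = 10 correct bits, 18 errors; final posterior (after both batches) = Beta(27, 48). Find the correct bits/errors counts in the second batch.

Because Beta–binomial updating is additive in the counts, the combined data contributed (α_post−α_prior, β_post−β_prior) successes and failures.
Total across both batches: 27−14=13 correct bits, 48−16=32 errors.
Subtract the first batch: 13−10=3 correct bits and 32−18=14 errors.

3 correct bits and 14 errors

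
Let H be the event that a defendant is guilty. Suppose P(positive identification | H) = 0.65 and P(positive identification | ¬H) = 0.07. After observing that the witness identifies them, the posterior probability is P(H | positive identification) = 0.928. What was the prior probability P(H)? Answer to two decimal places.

In odds form, posterior odds = prior odds × likelihood ratio, so prior odds = posterior odds ÷ LR.
Posterior odds = 0.928/(1−0.928) = 12.8889. LR = 0.65/0.07 = 9.2857.
Prior odds = 12.8889/9.2857 = 1.3880, so P(H) = 1.3880/(1+1.3880) ≈ 0.58.

P(H) = 0.58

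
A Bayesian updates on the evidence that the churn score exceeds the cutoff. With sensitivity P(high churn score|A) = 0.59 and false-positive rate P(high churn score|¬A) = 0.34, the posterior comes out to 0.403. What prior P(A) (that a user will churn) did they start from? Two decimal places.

In odds form, posterior odds = prior odds × likelihood ratio, so prior odds = posterior odds ÷ LR.
Posterior odds = 0.403/(1−0.403) = 0.6750. LR = 0.59/0.34 = 1.7353.
Prior odds = 0.6750/1.7353 = 0.3890, so P(A) = 0.3890/(1+0.3890) ≈ 0.28.

P(A) = 0.28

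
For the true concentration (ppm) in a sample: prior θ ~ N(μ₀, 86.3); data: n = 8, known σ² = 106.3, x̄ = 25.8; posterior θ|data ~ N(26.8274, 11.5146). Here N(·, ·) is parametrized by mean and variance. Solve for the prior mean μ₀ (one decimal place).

μ₀ = 33.5

With known observation variance, the Normal–Normal posterior has precision τ_n = τ₀ + n/σ² and mean μ_n = (τ₀μ₀ + (n/σ²)x̄)/τ_n.
Here τ₀ = 1/86.3 = 0.011587 and τ_data = 8/106.3 = 0.075259, so τ_n = 0.086846.
Rearranging for μ₀: μ₀ = (μ_n·τ_n − τ_data·x̄)/τ₀ = (26.8274·0.086846 − 0.075259·25.8) / 0.011587 = 0.388170/0.011587 ≈ 33.5.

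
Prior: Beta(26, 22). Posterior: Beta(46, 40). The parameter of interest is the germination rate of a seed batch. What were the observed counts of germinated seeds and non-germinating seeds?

20 germinated seeds and 18 non-germinating seeds

Under Beta–binomial conjugacy the posterior parameters are (α+s, β+f).
Match parameters: s=46−26=20, f=40−22=18.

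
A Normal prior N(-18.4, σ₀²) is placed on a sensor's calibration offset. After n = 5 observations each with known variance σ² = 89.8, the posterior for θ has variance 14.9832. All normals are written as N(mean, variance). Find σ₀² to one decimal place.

For the Normal–Normal model with known σ², precisions add: τ_n = τ₀ + n/σ².
So 1/σ₀² = 1/14.9832 − 5/89.8 = 0.066741 − 0.055679 = 0.011062.
Hence σ₀² = 1/0.011062 ≈ 90.4.

σ₀² = 90.4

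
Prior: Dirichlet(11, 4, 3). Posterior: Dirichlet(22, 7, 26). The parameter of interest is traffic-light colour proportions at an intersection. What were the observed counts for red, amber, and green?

counts (11, 3, 23)

For a Dirichlet(α) prior with multinomial counts c, the posterior is Dirichlet(α + c) componentwise.
Counts are posterior − prior componentwise: 22−11=11, 7−4=3, 26−3=23.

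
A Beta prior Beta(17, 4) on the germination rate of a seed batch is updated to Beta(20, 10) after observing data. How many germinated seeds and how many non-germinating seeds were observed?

3 germinated seeds and 6 non-germinating seeds

Under Beta–binomial conjugacy the posterior parameters are (a+s, b+f).
Match parameters: s=20−17=3, f=10−4=6.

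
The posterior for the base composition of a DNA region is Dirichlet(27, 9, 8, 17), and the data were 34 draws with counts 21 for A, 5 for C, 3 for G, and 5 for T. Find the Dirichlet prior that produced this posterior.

Dirichlet(6, 4, 5, 12)

For a Dirichlet(α) prior with multinomial counts c, the posterior is Dirichlet(α + c) componentwise.
Subtract each count from the matching posterior parameter: 27−21=6, 9−5=4, 8−3=5, 17−5=12.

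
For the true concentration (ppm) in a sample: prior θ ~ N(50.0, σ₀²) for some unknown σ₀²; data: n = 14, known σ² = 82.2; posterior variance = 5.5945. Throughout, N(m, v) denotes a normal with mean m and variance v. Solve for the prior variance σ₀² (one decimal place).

σ₀² = 118.6

For the Normal–Normal model with known σ², precisions add: τ_n = τ₀ + n/σ².
So 1/σ₀² = 1/5.5945 − 14/82.2 = 0.178747 − 0.170316 = 0.008431.
Hence σ₀² = 1/0.008431 ≈ 118.6.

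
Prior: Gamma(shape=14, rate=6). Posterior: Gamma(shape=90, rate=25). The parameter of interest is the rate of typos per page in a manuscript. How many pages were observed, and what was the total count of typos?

Gamma–Poisson conjugacy: posterior shape = α + Σxᵢ, posterior rate = β + n.
Matching: Σxᵢ = 90 − 14 = 76 and n = 25 − 6 = 19.

n = 19 pages with total 76 typos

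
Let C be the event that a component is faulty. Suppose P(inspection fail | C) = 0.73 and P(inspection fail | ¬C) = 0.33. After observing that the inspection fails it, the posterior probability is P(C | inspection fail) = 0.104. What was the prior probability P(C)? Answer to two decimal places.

P(C) = 0.05

In odds form, posterior odds = prior odds × likelihood ratio, so prior odds = posterior odds ÷ LR.
Posterior odds = 0.104/(1−0.104) = 0.1161. LR = 0.73/0.33 = 2.2121.
Prior odds = 0.1161/2.2121 = 0.0525, so P(C) = 0.0525/(1+0.0525) ≈ 0.05.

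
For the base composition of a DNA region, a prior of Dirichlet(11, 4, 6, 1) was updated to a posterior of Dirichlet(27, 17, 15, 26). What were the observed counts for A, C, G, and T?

For a Dirichlet(α) prior with multinomial counts c, the posterior is Dirichlet(α + c) componentwise.
Counts are posterior − prior componentwise: 27−11=16, 17−4=13, 15−6=9, 26−1=25.

counts (16, 13, 9, 25)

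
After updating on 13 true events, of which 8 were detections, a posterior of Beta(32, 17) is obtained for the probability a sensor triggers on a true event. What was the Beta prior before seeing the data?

Beta(24, 12)

Under Beta–binomial conjugacy the posterior parameters are (α+s, β+f).
Subtract the data counts: 32−8=24, 17−5=12.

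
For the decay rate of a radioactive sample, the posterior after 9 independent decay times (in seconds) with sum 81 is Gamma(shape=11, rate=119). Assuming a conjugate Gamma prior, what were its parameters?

Gamma(shape=2, rate=38)

For an exponential likelihood with a Gamma(α, β) prior on the rate, n observations with total T give posterior Gamma(α+n, β+T).
So α = 11 − 9 = 2 and β = 119 − 81 = 38.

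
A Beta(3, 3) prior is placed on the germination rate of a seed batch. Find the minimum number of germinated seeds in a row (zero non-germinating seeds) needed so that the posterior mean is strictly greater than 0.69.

After k germinated seeds and 0 non-germinating seeds the posterior is Beta(3+k, 3), with mean (3+k)/(3+3+k).
Set (3+k)/(6+k) > 0.69 and solve: k > (0.69·6 − 3)/(1 − 0.69) = 3.677.
The smallest integer exceeding 3.677 is 4.

k = 4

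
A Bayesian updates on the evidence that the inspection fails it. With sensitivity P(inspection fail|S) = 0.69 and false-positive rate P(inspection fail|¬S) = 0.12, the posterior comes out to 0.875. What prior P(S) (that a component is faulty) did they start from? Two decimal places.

P(S) = 0.55

In odds form, posterior odds = prior odds × likelihood ratio, so prior odds = posterior odds ÷ LR.
Posterior odds = 0.875/(1−0.875) = 7.0000. LR = 0.69/0.12 = 5.7500.
Prior odds = 7.0000/5.7500 = 1.2174, so P(S) = 1.2174/(1+1.2174) ≈ 0.55.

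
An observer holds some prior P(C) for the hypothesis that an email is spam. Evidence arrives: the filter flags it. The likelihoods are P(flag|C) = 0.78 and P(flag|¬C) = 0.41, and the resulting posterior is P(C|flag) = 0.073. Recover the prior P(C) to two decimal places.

P(C) = 0.04

In odds form, posterior odds = prior odds × likelihood ratio, so prior odds = posterior odds ÷ LR.
Posterior odds = 0.073/(1−0.073) = 0.0787. LR = 0.78/0.41 = 1.9024.
Prior odds = 0.0787/1.9024 = 0.0414, so P(C) = 0.0414/(1+0.0414) ≈ 0.04.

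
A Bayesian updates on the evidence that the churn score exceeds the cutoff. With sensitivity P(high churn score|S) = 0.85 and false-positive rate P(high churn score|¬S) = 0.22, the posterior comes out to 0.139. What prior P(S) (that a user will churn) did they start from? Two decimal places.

P(S) = 0.04

Bayes' rule in odds form gives O(S|E) = O(S)·[P(E|S)/P(E|¬S)], hence O(S) = O(S|E)/LR.
Posterior odds = 0.139/(1−0.139) = 0.1614. LR = 0.85/0.22 = 3.8636.
Prior odds = 0.1614/3.8636 = 0.0418, so P(S) = 0.0418/(1+0.0418) ≈ 0.04.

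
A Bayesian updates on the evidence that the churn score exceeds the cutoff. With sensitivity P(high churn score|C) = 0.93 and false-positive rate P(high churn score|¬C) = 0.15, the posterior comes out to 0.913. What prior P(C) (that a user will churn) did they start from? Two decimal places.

Bayes' rule in odds form gives O(C|E) = O(C)·[P(E|C)/P(E|¬C)], hence O(C) = O(C|E)/LR.
Posterior odds = 0.913/(1−0.913) = 10.4943. LR = 0.93/0.15 = 6.2000.
Prior odds = 10.4943/6.2000 = 1.6926, so P(C) = 1.6926/(1+1.6926) ≈ 0.63.

P(C) = 0.63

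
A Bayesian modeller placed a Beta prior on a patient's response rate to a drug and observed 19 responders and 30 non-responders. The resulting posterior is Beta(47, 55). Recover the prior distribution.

Under Beta–binomial conjugacy the posterior parameters are (α+s, β+f).
So α = 47 − 19 = 28 and β = 55 − 30 = 25.

Beta(28, 25)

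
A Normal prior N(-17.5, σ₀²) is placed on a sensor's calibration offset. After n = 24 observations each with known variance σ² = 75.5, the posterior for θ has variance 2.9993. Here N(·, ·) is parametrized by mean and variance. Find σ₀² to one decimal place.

For the Normal–Normal model with known σ², precisions add: τ_n = τ₀ + n/σ².
So 1/σ₀² = 1/2.9993 − 24/75.5 = 0.333411 − 0.317881 = 0.015530.
Hence σ₀² = 1/0.015530 ≈ 64.4.

σ₀² = 64.4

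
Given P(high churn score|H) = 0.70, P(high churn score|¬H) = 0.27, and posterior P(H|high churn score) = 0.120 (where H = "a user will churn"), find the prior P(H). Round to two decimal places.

P(H) = 0.05

In odds form, posterior odds = prior odds × likelihood ratio, so prior odds = posterior odds ÷ LR.
Posterior odds = 0.120/(1−0.120) = 0.1364. LR = 0.70/0.27 = 2.5926.
Prior odds = 0.1364/2.5926 = 0.0526, so P(H) = 0.0526/(1+0.0526) ≈ 0.05.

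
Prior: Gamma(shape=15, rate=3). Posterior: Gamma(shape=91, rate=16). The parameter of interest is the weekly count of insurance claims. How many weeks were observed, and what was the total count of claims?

n = 13 weeks with total 76 claims

Gamma–Poisson conjugacy: posterior shape = α + Σxᵢ, posterior rate = β + n.
Matching: Σxᵢ = 91 − 15 = 76 and n = 16 − 3 = 13.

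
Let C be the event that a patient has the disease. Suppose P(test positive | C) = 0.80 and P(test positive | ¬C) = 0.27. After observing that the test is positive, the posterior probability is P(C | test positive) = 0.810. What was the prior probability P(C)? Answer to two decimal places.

In odds form, posterior odds = prior odds × likelihood ratio, so prior odds = posterior odds ÷ LR.
Posterior odds = 0.810/(1−0.810) = 4.2632. LR = 0.80/0.27 = 2.9630.
Prior odds = 4.2632/2.9630 = 1.4388, so P(C) = 1.4388/(1+1.4388) ≈ 0.59.

P(C) = 0.59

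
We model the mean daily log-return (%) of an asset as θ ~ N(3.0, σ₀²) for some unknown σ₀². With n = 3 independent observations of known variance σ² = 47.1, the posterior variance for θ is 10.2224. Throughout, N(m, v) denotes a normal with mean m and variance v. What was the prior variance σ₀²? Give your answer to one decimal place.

σ₀² = 29.3

Posterior precision equals prior precision plus data precision: 1/σ_n² = 1/σ₀² + n/σ².
So 1/σ₀² = 1/10.2224 − 3/47.1 = 0.097824 − 0.063694 = 0.034130.
Hence σ₀² = 1/0.034130 ≈ 29.3.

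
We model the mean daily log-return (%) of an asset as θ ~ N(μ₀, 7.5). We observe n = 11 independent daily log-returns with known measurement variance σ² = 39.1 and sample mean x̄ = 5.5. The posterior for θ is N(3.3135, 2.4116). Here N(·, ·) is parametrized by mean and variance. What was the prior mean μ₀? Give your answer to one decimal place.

With known observation variance, the Normal–Normal posterior has precision τ_n = τ₀ + n/σ² and mean μ_n = (τ₀μ₀ + (n/σ²)x̄)/τ_n.
Here τ₀ = 1/7.5 = 0.133333 and τ_data = 11/39.1 = 0.281330, so τ_n = 0.414663.
Rearranging for μ₀: μ₀ = (μ_n·τ_n − τ_data·x̄)/τ₀ = (3.3135·0.414663 − 0.281330·5.5) / 0.133333 = -0.173329/0.133333 ≈ -1.3.

μ₀ = -1.3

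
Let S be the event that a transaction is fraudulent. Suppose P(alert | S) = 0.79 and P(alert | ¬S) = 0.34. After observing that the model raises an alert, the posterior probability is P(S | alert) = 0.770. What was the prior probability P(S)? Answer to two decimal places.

Bayes' rule in odds form gives O(S|E) = O(S)·[P(E|S)/P(E|¬S)], hence O(S) = O(S|E)/LR.
Posterior odds = 0.770/(1−0.770) = 3.3478. LR = 0.79/0.34 = 2.3235.
Prior odds = 3.3478/2.3235 = 1.4408, so P(S) = 1.4408/(1+1.4408) ≈ 0.59.

P(S) = 0.59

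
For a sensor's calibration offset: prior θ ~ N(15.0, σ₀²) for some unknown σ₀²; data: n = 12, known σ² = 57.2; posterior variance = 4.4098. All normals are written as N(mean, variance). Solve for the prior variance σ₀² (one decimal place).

Posterior precision equals prior precision plus data precision: 1/σ_n² = 1/σ₀² + n/σ².
So 1/σ₀² = 1/4.4098 − 12/57.2 = 0.226768 − 0.209790 = 0.016978.
Hence σ₀² = 1/0.016978 ≈ 58.9.

σ₀² = 58.9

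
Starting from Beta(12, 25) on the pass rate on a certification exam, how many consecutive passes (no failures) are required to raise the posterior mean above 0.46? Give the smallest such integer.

k = 10

After k passes and 0 failures the posterior is Beta(12+k, 25), with mean (12+k)/(12+25+k).
Set (12+k)/(37+k) > 0.46 and solve: k > (0.46·37 − 12)/(1 − 0.46) = 9.296.
The smallest integer exceeding 9.296 is 10.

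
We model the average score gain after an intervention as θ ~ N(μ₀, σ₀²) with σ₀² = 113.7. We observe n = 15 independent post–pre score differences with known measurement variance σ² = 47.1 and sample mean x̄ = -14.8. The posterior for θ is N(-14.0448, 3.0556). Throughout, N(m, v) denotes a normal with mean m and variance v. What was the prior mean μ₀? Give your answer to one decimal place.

μ₀ = 13.3

With known observation variance, the Normal–Normal posterior has precision τ_n = τ₀ + n/σ² and mean μ_n = (τ₀μ₀ + (n/σ²)x̄)/τ_n.
Here τ₀ = 1/113.7 = 0.008795 and τ_data = 15/47.1 = 0.318471, so τ_n = 0.327266.
Rearranging for μ₀: μ₀ = (μ_n·τ_n − τ_data·x̄)/τ₀ = (-14.0448·0.327266 − 0.318471·-14.8) / 0.008795 = 0.116985/0.008795 ≈ 13.3.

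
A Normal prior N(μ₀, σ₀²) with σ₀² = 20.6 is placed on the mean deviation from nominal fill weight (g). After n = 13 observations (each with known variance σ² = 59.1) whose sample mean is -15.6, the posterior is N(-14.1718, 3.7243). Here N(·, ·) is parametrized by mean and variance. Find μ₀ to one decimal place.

μ₀ = -7.7

The posterior mean is a precision-weighted average: μ_n = (τ₀μ₀ + τ_data·x̄)/(τ₀+τ_data), with τ₀=1/σ₀² and τ_data=n/σ².
Here τ₀ = 1/20.6 = 0.048544 and τ_data = 13/59.1 = 0.219966, so τ_n = 0.268510.
Rearranging for μ₀: μ₀ = (μ_n·τ_n − τ_data·x̄)/τ₀ = (-14.1718·0.268510 − 0.219966·-15.6) / 0.048544 = -0.373800/0.048544 ≈ -7.7.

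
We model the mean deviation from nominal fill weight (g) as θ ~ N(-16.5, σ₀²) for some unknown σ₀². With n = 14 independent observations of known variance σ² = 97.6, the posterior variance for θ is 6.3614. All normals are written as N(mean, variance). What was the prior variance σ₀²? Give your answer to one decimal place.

σ₀² = 72.7

For the Normal–Normal model with known σ², precisions add: τ_n = τ₀ + n/σ².
So 1/σ₀² = 1/6.3614 − 14/97.6 = 0.157198 − 0.143443 = 0.013755.
Hence σ₀² = 1/0.013755 ≈ 72.7.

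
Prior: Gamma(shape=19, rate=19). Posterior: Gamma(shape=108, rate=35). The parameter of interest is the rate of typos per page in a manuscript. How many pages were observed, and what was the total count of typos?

n = 16 pages with total 89 typos

A Gamma(α, β) prior (rate parametrization) on a Poisson rate with n observations summing to S gives posterior Gamma(α+S, β+n).
Matching: Σxᵢ = 108 − 19 = 89 and n = 35 − 19 = 16.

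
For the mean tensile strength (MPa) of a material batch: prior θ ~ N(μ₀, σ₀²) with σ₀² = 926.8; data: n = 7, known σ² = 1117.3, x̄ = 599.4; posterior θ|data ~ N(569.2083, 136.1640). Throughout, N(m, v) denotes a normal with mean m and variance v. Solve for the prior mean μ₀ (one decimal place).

With known observation variance, the Normal–Normal posterior has precision τ_n = τ₀ + n/σ² and mean μ_n = (τ₀μ₀ + (n/σ²)x̄)/τ_n.
Here τ₀ = 1/926.8 = 0.001079 and τ_data = 7/1117.3 = 0.006265, so τ_n = 0.007344.
Rearranging for μ₀: μ₀ = (μ_n·τ_n − τ_data·x̄)/τ₀ = (569.2083·0.007344 − 0.006265·599.4) / 0.001079 = 0.425025/0.001079 ≈ 393.9.

μ₀ = 393.9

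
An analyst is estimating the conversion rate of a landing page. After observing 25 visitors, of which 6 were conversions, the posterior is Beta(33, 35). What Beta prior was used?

Beta(27, 16)

Under Beta–binomial conjugacy the posterior parameters are (α+s, β+f).
Subtract the data counts: 33−6=27, 35−19=16.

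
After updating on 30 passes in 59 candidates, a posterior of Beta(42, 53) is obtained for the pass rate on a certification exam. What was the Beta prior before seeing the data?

Beta(12, 24)

Under Beta–binomial conjugacy the posterior parameters are (a+s, b+f).
So a = 42 − 30 = 12 and b = 53 − 29 = 24.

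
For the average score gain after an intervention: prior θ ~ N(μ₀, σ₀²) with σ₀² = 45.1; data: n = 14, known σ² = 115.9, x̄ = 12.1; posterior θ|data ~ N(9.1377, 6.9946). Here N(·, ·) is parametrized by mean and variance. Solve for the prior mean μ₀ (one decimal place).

μ₀ = -7.0

The posterior mean is a precision-weighted average: μ_n = (τ₀μ₀ + τ_data·x̄)/(τ₀+τ_data), with τ₀=1/σ₀² and τ_data=n/σ².
Here τ₀ = 1/45.1 = 0.022173 and τ_data = 14/115.9 = 0.120794, so τ_n = 0.142967.
Rearranging for μ₀: μ₀ = (μ_n·τ_n − τ_data·x̄)/τ₀ = (9.1377·0.142967 − 0.120794·12.1) / 0.022173 = -0.155218/0.022173 ≈ -7.0.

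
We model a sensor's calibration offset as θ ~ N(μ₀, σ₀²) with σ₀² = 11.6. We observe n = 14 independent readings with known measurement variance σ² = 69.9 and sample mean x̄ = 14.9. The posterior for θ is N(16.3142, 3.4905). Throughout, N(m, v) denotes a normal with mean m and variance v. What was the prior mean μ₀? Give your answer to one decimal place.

The posterior mean is a precision-weighted average: μ_n = (τ₀μ₀ + τ_data·x̄)/(τ₀+τ_data), with τ₀=1/σ₀² and τ_data=n/σ².
Here τ₀ = 1/11.6 = 0.086207 and τ_data = 14/69.9 = 0.200286, so τ_n = 0.286493.
Rearranging for μ₀: μ₀ = (μ_n·τ_n − τ_data·x̄)/τ₀ = (16.3142·0.286493 − 0.200286·14.9) / 0.086207 = 1.689643/0.086207 ≈ 19.6.

μ₀ = 19.6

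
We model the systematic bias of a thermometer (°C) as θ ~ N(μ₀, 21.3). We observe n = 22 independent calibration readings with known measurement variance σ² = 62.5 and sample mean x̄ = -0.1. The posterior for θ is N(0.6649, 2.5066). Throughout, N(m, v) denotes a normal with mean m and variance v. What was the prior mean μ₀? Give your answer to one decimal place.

μ₀ = 6.4

The posterior mean is a precision-weighted average: μ_n = (τ₀μ₀ + τ_data·x̄)/(τ₀+τ_data), with τ₀=1/σ₀² and τ_data=n/σ².
Here τ₀ = 1/21.3 = 0.046948 and τ_data = 22/62.5 = 0.352000, so τ_n = 0.398948.
Rearranging for μ₀: μ₀ = (μ_n·τ_n − τ_data·x̄)/τ₀ = (0.6649·0.398948 − 0.352000·-0.1) / 0.046948 = 0.300461/0.046948 ≈ 6.4.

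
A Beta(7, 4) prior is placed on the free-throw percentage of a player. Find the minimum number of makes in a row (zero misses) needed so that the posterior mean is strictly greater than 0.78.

After k makes and 0 misses the posterior is Beta(7+k, 4), with mean (7+k)/(7+4+k).
Set (7+k)/(11+k) > 0.78 and solve: k > (0.78·11 − 7)/(1 − 0.78) = 7.182.
The smallest integer exceeding 7.182 is 8.

k = 8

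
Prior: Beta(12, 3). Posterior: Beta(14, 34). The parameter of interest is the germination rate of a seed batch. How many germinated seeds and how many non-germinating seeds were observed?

Under Beta–binomial conjugacy the posterior parameters are (α+s, β+f).
Match parameters: s=14−12=2, f=34−3=31.

2 germinated seeds and 31 non-germinating seeds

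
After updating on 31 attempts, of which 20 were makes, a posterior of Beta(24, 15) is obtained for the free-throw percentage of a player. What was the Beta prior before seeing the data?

A Beta(a, b) prior with s successes and f failures in binomial data gives a Beta(a+s, b+f) posterior.
So a = 24 − 20 = 4 and b = 15 − 11 = 4.

Beta(4, 4)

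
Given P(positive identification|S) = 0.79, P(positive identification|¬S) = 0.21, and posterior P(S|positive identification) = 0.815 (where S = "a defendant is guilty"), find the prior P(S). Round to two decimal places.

In odds form, posterior odds = prior odds × likelihood ratio, so prior odds = posterior odds ÷ LR.
Posterior odds = 0.815/(1−0.815) = 4.4054. LR = 0.79/0.21 = 3.7619.
Prior odds = 4.4054/3.7619 = 1.1711, so P(S) = 1.1711/(1+1.1711) ≈ 0.54.

P(S) = 0.54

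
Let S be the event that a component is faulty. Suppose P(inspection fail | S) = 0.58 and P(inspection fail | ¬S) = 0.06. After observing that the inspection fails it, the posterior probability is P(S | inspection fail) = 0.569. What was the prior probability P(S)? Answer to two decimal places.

Bayes' rule in odds form gives O(S|E) = O(S)·[P(E|S)/P(E|¬S)], hence O(S) = O(S|E)/LR.
Posterior odds = 0.569/(1−0.569) = 1.3202. LR = 0.58/0.06 = 9.6667.
Prior odds = 1.3202/9.6667 = 0.1366, so P(S) = 0.1366/(1+0.1366) ≈ 0.12.

P(S) = 0.12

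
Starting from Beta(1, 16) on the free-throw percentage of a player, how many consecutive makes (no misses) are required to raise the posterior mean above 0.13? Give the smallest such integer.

k = 2

After k makes and 0 misses the posterior is Beta(1+k, 16), with mean (1+k)/(1+16+k).
Set (1+k)/(17+k) > 0.13 and solve: k > (0.13·17 − 1)/(1 − 0.13) = 1.391.
The smallest integer exceeding 1.391 is 2.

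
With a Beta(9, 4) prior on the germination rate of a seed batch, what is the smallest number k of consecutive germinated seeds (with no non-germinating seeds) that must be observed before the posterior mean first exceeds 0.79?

k = 7

After k germinated seeds and 0 non-germinating seeds the posterior is Beta(9+k, 4), with mean (9+k)/(9+4+k).
Set (9+k)/(13+k) > 0.79 and solve: k > (0.79·13 − 9)/(1 − 0.79) = 6.048.
The smallest integer exceeding 6.048 is 7.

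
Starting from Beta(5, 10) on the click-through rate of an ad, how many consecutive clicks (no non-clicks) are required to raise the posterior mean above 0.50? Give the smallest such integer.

After k clicks and 0 non-clicks the posterior is Beta(5+k, 10), with mean (5+k)/(5+10+k).
Set (5+k)/(15+k) > 0.50 and solve: k > (0.50·15 − 5)/(1 − 0.50) = 5.000.
The smallest integer exceeding 5.000 is 6.

k = 6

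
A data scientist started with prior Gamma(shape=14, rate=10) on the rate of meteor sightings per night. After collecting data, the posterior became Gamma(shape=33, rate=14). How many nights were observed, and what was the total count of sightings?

n = 4 nights with total 19 sightings

A Gamma(α, β) prior (rate parametrization) on a Poisson rate with n observations summing to S gives posterior Gamma(α+S, β+n).
Matching: Σxᵢ = 33 − 14 = 19 and n = 14 − 10 = 4.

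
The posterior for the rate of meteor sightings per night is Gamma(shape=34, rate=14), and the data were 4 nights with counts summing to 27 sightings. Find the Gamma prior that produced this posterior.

A Gamma(α, β) prior (rate parametrization) on a Poisson rate with n observations summing to S gives posterior Gamma(α+S, β+n).
So α = 34 − 27 = 7 and β = 14 − 4 = 10.

Gamma(shape=7, rate=10)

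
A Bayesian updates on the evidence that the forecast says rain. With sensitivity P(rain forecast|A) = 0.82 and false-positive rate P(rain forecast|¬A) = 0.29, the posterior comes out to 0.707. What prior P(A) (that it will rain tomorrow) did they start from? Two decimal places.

In odds form, posterior odds = prior odds × likelihood ratio, so prior odds = posterior odds ÷ LR.
Posterior odds = 0.707/(1−0.707) = 2.4130. LR = 0.82/0.29 = 2.8276.
Prior odds = 2.4130/2.8276 = 0.8534, so P(A) = 0.8534/(1+0.8534) ≈ 0.46.

P(A) = 0.46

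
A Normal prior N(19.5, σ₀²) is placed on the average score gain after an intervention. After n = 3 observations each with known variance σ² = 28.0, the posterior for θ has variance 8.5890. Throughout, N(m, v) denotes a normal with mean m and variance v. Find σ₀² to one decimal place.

σ₀² = 107.7

For the Normal–Normal model with known σ², precisions add: τ_n = τ₀ + n/σ².
So 1/σ₀² = 1/8.5890 − 3/28.0 = 0.116428 − 0.107143 = 0.009285.
Hence σ₀² = 1/0.009285 ≈ 107.7.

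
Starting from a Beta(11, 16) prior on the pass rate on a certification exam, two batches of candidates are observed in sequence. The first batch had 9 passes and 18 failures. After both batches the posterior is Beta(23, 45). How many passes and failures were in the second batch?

3 passes and 11 failures

Because Beta–binomial updating is additive in the counts, the combined data contributed (α_post−α_prior, β_post−β_prior) successes and failures.
Total across both batches: 23−11=12 passes, 45−16=29 failures.
Subtract the first batch: 12−9=3 passes and 29−18=11 failures.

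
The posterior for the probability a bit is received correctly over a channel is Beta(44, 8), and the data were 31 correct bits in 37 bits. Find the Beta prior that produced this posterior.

Beta(13, 2)

Beta is conjugate to the binomial likelihood: posterior = Beta(α+s, β+f).
Subtract the data counts: 44−31=13, 8−6=2.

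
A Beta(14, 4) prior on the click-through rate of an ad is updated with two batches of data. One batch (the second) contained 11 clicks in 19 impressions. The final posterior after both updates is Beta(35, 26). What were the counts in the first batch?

10 clicks and 14 non-clicks

Because Beta–binomial updating is additive in the counts, the combined data contributed (α_post−α_prior, β_post−β_prior) successes and failures.
Total across both batches: 35−14=21 clicks, 26−4=22 non-clicks.
Subtract the second batch: 21−11=10 clicks and 22−8=14 non-clicks.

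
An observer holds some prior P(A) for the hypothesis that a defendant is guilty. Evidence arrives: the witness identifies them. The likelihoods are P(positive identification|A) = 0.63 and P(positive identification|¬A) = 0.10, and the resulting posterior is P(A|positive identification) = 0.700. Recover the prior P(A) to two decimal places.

P(A) = 0.27

Bayes' rule in odds form gives O(A|E) = O(A)·[P(E|A)/P(E|¬A)], hence O(A) = O(A|E)/LR.
Posterior odds = 0.700/(1−0.700) = 2.3333. LR = 0.63/0.10 = 6.3000.
Prior odds = 2.3333/6.3000 = 0.3704, so P(A) = 0.3704/(1+0.3704) ≈ 0.27.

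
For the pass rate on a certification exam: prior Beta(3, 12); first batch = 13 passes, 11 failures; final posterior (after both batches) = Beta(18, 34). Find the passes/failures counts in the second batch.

Because Beta–binomial updating is additive in the counts, the combined data contributed (α_post−α_prior, β_post−β_prior) successes and failures.
Total across both batches: 18−3=15 passes, 34−12=22 failures.
Subtract the first batch: 15−13=2 passes and 22−11=11 failures.

2 passes and 11 failures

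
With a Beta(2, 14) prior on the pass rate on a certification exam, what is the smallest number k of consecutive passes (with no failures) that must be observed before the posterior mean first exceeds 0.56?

k = 16

After k passes and 0 failures the posterior is Beta(2+k, 14), with mean (2+k)/(2+14+k).
Set (2+k)/(16+k) > 0.56 and solve: k > (0.56·16 − 2)/(1 − 0.56) = 15.818.
The smallest integer exceeding 15.818 is 16.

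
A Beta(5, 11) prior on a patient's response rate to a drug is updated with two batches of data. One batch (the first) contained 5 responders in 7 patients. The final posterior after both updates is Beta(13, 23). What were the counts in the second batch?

Sequential conjugate updates are equivalent to a single update on the pooled data, so total successes = posterior α − prior α and total failures = posterior β − prior β.
Total across both batches: 13−5=8 responders, 23−11=12 non-responders.
Subtract the first batch: 8−5=3 responders and 12−2=10 non-responders.

3 responders and 10 non-responders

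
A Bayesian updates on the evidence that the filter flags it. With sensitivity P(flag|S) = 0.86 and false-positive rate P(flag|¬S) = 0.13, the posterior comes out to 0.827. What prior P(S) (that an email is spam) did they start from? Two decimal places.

Bayes' rule in odds form gives O(S|E) = O(S)·[P(E|S)/P(E|¬S)], hence O(S) = O(S|E)/LR.
Posterior odds = 0.827/(1−0.827) = 4.7803. LR = 0.86/0.13 = 6.6154.
Prior odds = 4.7803/6.6154 = 0.7226, so P(S) = 0.7226/(1+0.7226) ≈ 0.42.

P(S) = 0.42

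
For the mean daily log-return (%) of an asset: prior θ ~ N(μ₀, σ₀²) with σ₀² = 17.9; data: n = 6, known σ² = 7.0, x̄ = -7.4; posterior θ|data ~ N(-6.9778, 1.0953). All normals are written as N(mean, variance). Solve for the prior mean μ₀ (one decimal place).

The posterior mean is a precision-weighted average: μ_n = (τ₀μ₀ + τ_data·x̄)/(τ₀+τ_data), with τ₀=1/σ₀² and τ_data=n/σ².
Here τ₀ = 1/17.9 = 0.055866 and τ_data = 6/7.0 = 0.857143, so τ_n = 0.913009.
Rearranging for μ₀: μ₀ = (μ_n·τ_n − τ_data·x̄)/τ₀ = (-6.9778·0.913009 − 0.857143·-7.4) / 0.055866 = -0.027936/0.055866 ≈ -0.5.

μ₀ = -0.5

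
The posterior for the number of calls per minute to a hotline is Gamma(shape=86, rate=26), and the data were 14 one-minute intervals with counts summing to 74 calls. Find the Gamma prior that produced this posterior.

A Gamma(α, β) prior (rate parametrization) on a Poisson rate with n observations summing to S gives posterior Gamma(α+S, β+n).
So α = 86 − 74 = 12 and β = 26 − 14 = 12.

Gamma(shape=12, rate=12)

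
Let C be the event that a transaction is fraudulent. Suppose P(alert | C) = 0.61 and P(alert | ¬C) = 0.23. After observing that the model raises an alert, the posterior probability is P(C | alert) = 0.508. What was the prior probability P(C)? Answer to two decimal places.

In odds form, posterior odds = prior odds × likelihood ratio, so prior odds = posterior odds ÷ LR.
Posterior odds = 0.508/(1−0.508) = 1.0325. LR = 0.61/0.23 = 2.6522.
Prior odds = 1.0325/2.6522 = 0.3893, so P(C) = 0.3893/(1+0.3893) ≈ 0.28.

P(C) = 0.28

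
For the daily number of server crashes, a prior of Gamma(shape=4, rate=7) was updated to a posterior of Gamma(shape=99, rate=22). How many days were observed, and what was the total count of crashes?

n = 15 days with total 95 crashes

Gamma–Poisson conjugacy: posterior shape = α + Σxᵢ, posterior rate = β + n.
Matching: Σxᵢ = 99 − 4 = 95 and n = 22 − 7 = 15.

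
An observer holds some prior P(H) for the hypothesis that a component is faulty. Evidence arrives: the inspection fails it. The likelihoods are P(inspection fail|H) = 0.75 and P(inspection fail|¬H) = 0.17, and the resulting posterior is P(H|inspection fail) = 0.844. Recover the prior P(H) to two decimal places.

In odds form, posterior odds = prior odds × likelihood ratio, so prior odds = posterior odds ÷ LR.
Posterior odds = 0.844/(1−0.844) = 5.4103. LR = 0.75/0.17 = 4.4118.
Prior odds = 5.4103/4.4118 = 1.2263, so P(H) = 1.2263/(1+1.2263) ≈ 0.55.

P(H) = 0.55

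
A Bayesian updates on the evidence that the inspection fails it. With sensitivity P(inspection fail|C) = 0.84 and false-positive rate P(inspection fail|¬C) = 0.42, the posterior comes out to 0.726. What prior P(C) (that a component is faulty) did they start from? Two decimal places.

Bayes' rule in odds form gives O(C|E) = O(C)·[P(E|C)/P(E|¬C)], hence O(C) = O(C|E)/LR.
Posterior odds = 0.726/(1−0.726) = 2.6496. LR = 0.84/0.42 = 2.0000.
Prior odds = 2.6496/2.0000 = 1.3248, so P(C) = 1.3248/(1+1.3248) ≈ 0.57.

P(C) = 0.57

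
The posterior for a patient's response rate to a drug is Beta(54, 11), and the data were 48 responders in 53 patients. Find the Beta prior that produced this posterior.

A Beta(α, β) prior with s successes and f failures in binomial data gives a Beta(α+s, β+f) posterior.
Subtract the data counts: 54−48=6, 11−5=6.

Beta(6, 6)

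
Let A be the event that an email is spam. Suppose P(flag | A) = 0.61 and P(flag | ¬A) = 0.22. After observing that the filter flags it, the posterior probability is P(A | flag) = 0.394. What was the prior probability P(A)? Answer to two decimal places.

In odds form, posterior odds = prior odds × likelihood ratio, so prior odds = posterior odds ÷ LR.
Posterior odds = 0.394/(1−0.394) = 0.6502. LR = 0.61/0.22 = 2.7727.
Prior odds = 0.6502/2.7727 = 0.2345, so P(A) = 0.2345/(1+0.2345) ≈ 0.19.

P(A) = 0.19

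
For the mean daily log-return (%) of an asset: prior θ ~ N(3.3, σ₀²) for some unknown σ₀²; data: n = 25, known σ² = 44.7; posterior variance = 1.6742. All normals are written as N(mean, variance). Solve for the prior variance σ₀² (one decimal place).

Posterior precision equals prior precision plus data precision: 1/σ_n² = 1/σ₀² + n/σ².
So 1/σ₀² = 1/1.6742 − 25/44.7 = 0.597300 − 0.559284 = 0.038016.
Hence σ₀² = 1/0.038016 ≈ 26.3.

σ₀² = 26.3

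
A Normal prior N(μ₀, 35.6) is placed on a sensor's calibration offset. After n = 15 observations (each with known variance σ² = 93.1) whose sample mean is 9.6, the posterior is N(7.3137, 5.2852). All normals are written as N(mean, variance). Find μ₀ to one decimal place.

The posterior mean is a precision-weighted average: μ_n = (τ₀μ₀ + τ_data·x̄)/(τ₀+τ_data), with τ₀=1/σ₀² and τ_data=n/σ².
Here τ₀ = 1/35.6 = 0.028090 and τ_data = 15/93.1 = 0.161117, so τ_n = 0.189207.
Rearranging for μ₀: μ₀ = (μ_n·τ_n − τ_data·x̄)/τ₀ = (7.3137·0.189207 − 0.161117·9.6) / 0.028090 = -0.162920/0.028090 ≈ -5.8.

μ₀ = -5.8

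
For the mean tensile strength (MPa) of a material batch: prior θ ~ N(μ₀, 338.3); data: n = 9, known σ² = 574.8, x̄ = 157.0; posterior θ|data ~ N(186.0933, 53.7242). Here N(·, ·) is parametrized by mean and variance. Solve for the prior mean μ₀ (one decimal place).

μ₀ = 340.2

With known observation variance, the Normal–Normal posterior has precision τ_n = τ₀ + n/σ² and mean μ_n = (τ₀μ₀ + (n/σ²)x̄)/τ_n.
Here τ₀ = 1/338.3 = 0.002956 and τ_data = 9/574.8 = 0.015658, so τ_n = 0.018614.
Rearranging for μ₀: μ₀ = (μ_n·τ_n − τ_data·x̄)/τ₀ = (186.0933·0.018614 − 0.015658·157.0) / 0.002956 = 1.005635/0.002956 ≈ 340.2.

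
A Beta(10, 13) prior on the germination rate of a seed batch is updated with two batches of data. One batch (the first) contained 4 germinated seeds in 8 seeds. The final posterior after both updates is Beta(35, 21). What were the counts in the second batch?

21 germinated seeds and 4 non-germinating seeds

Sequential conjugate updates are equivalent to a single update on the pooled data, so total successes = posterior α − prior α and total failures = posterior β − prior β.
Total across both batches: 35−10=25 germinated seeds, 21−13=8 non-germinating seeds.
Subtract the first batch: 25−4=21 germinated seeds and 8−4=4 non-germinating seeds.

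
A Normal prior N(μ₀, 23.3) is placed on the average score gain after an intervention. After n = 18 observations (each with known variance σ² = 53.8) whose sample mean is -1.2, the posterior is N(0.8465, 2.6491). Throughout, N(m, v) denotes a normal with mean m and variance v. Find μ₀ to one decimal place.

The posterior mean is a precision-weighted average: μ_n = (τ₀μ₀ + τ_data·x̄)/(τ₀+τ_data), with τ₀=1/σ₀² and τ_data=n/σ².
Here τ₀ = 1/23.3 = 0.042918 and τ_data = 18/53.8 = 0.334572, so τ_n = 0.377490.
Rearranging for μ₀: μ₀ = (μ_n·τ_n − τ_data·x̄)/τ₀ = (0.8465·0.377490 − 0.334572·-1.2) / 0.042918 = 0.721032/0.042918 ≈ 16.8.

μ₀ = 16.8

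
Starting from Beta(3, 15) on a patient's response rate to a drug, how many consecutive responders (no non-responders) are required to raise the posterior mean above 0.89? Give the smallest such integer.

k = 119

After k responders and 0 non-responders the posterior is Beta(3+k, 15), with mean (3+k)/(3+15+k).
Set (3+k)/(18+k) > 0.89 and solve: k > (0.89·18 − 3)/(1 − 0.89) = 118.364.
The smallest integer exceeding 118.364 is 119.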